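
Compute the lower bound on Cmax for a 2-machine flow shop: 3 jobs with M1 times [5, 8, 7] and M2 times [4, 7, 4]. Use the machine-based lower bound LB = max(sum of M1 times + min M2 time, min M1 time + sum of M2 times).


LB1 = sum(M1 times) + min(M2 times) = 20 + 4 = 24
LB2 = min(M1 times) + sum(M2 times) = 5 + 15 = 20
Lower bound = max(LB1, LB2) = max(24, 20) = 24

24


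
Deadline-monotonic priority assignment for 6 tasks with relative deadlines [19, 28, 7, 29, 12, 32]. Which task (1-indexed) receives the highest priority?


Sort tasks by relative deadline (ascending):
  Task 3: deadline = 7
  Task 5: deadline = 12
  Task 1: deadline = 19
  Task 2: deadline = 28
  Task 4: deadline = 29
  Task 6: deadline = 32
Priority order (highest first): [3, 5, 1, 2, 4, 6]
Highest priority task = 3

3


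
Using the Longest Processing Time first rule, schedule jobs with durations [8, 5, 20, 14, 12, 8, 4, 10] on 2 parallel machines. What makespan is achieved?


Sort jobs in decreasing order (LPT): [20, 14, 12, 10, 8, 8, 5, 4]
Assign each job to the least loaded machine:
  Machine 1: jobs [20, 10, 8, 4], load = 42
  Machine 2: jobs [14, 12, 8, 5], load = 39
Makespan = max load = 42

42


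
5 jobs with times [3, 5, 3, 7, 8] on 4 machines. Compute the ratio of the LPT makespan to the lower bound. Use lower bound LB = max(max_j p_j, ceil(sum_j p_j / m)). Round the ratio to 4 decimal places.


LPT order: [8, 7, 5, 3, 3]
Machine loads after assignment: [8, 7, 5, 6]
LPT makespan = 8
Lower bound = max(max_job, ceil(total/4)) = max(8, 7) = 8
Ratio = 8 / 8 = 1.0

1.0


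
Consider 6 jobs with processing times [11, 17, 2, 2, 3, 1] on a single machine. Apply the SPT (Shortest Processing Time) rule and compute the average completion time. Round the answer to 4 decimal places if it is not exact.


Sort jobs by processing time (SPT order): [1, 2, 2, 3, 11, 17]
Compute completion times sequentially:
  Job 1: processing = 1, completes at 1
  Job 2: processing = 2, completes at 3
  Job 3: processing = 2, completes at 5
  Job 4: processing = 3, completes at 8
  Job 5: processing = 11, completes at 19
  Job 6: processing = 17, completes at 36
Sum of completion times = 72
Average completion time = 72/6 = 12.0

12.0


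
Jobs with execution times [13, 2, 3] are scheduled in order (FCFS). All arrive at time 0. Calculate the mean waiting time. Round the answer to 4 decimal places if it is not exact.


FCFS order (as given): [13, 2, 3]
Waiting times:
  Job 1: wait = 0
  Job 2: wait = 13
  Job 3: wait = 15
Sum of waiting times = 28
Average waiting time = 28/3 = 9.3333

9.3333


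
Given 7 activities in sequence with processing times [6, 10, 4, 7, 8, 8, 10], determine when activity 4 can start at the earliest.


Activity 4 starts after activities 1 through 3 complete.
Predecessor durations: [6, 10, 4]
ES = 6 + 10 + 4 = 20

20


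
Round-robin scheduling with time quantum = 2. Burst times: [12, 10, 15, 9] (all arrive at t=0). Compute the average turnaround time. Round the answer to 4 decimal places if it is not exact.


Time quantum = 2
Execution trace:
  J1 runs 2 units, time = 2
  J2 runs 2 units, time = 4
  J3 runs 2 units, time = 6
  J4 runs 2 units, time = 8
  J1 runs 2 units, time = 10
  J2 runs 2 units, time = 12
  J3 runs 2 units, time = 14
  J4 runs 2 units, time = 16
  J1 runs 2 units, time = 18
  J2 runs 2 units, time = 20
  J3 runs 2 units, time = 22
  J4 runs 2 units, time = 24
  J1 runs 2 units, time = 26
  J2 runs 2 units, time = 28
  J3 runs 2 units, time = 30
  J4 runs 2 units, time = 32
  J1 runs 2 units, time = 34
  J2 runs 2 units, time = 36
  J3 runs 2 units, time = 38
  J4 runs 1 units, time = 39
  J1 runs 2 units, time = 41
  J3 runs 2 units, time = 43
  J3 runs 2 units, time = 45
  J3 runs 1 units, time = 46
Finish times: [41, 36, 46, 39]
Average turnaround = 162/4 = 40.5

40.5


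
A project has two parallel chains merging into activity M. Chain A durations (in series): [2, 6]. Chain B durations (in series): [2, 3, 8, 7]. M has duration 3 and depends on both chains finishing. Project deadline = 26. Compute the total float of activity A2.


Forward pass: ES(A2) = sum of predecessors on chain A = 2
EF = ES + duration = 2 + 6 = 8
Backward pass: LF(M) = deadline = 26; LS(M) = 26 - 3 = 23
LF(A2) = LS(M) - sum(successors on chain A) = 23 - 0 = 23
LS = LF - duration = 23 - 6 = 17
Total float = LS - ES = 17 - 2 = 15

15


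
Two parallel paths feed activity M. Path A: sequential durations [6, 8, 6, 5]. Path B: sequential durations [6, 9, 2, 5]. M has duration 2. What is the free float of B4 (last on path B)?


ES(B4) = sum of predecessors on chain B = 17
EF(B4) = ES + duration = 17 + 5 = 22
Successor of B4 is M. ES(M) = max(sum(A), sum(B)) = max(25, 22) = 25
Free float = ES(successor) - EF(current) = 25 - 22 = 3

3


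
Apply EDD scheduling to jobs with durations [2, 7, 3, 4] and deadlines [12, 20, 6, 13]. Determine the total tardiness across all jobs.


Sort by due date (EDD order): [(3, 6), (2, 12), (4, 13), (7, 20)]
Compute completion times and tardiness:
  Job 1: p=3, d=6, C=3, tardiness=max(0,3-6)=0
  Job 2: p=2, d=12, C=5, tardiness=max(0,5-12)=0
  Job 3: p=4, d=13, C=9, tardiness=max(0,9-13)=0
  Job 4: p=7, d=20, C=16, tardiness=max(0,16-20)=0
Total tardiness = 0

0


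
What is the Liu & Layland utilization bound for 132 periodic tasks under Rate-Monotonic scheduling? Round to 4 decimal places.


Compute 2^(1/132) = 1.0052649263
Subtract 1: 1.0052649263 - 1 = 0.0052649263
Multiply by n: 132 * 0.0052649263 = 0.6949702716
Round to 4 dp: 0.6950

0.6950


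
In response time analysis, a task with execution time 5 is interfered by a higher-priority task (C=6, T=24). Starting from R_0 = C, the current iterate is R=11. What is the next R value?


R_next = C + ceil(R_prev / T_hp) * C_hp
ceil(11 / 24) = ceil(0.4583) = 1
Interference = 1 * 6 = 6
R_next = 5 + 6 = 11
R_next = R_prev, so the iteration has converged (response time = 11).

11


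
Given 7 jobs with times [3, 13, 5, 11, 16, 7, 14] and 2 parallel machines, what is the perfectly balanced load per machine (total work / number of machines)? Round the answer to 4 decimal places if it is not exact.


Total processing time = 3 + 13 + 5 + 11 + 16 + 7 + 14 = 69
Number of machines = 2
Ideal balanced load = 69 / 2 = 34.5

34.5


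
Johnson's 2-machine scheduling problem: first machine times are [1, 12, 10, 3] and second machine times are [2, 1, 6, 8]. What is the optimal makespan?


Apply Johnson's rule:
  Group 1 (a <= b): [(1, 1, 2), (4, 3, 8)]
  Group 2 (a > b): [(3, 10, 6), (2, 12, 1)]
Optimal job order: [1, 4, 3, 2]
Schedule:
  Job 1: M1 done at 1, M2 done at 3
  Job 4: M1 done at 4, M2 done at 12
  Job 3: M1 done at 14, M2 done at 20
  Job 2: M1 done at 26, M2 done at 27
Makespan = 27

27


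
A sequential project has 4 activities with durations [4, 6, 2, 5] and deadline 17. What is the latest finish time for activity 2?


LF(activity 2) = deadline - sum of successor durations
Successors: activities 3 through 4 with durations [2, 5]
Sum of successor durations = 7
LF = 17 - 7 = 10

10


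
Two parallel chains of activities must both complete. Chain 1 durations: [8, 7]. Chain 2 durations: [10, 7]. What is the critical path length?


Path A total = 8 + 7 = 15
Path B total = 10 + 7 = 17
Critical path = longest path = max(15, 17) = 17

17


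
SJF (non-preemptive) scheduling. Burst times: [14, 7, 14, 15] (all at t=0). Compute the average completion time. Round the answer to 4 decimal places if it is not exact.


SJF order (ascending): [7, 14, 14, 15]
Completion times:
  Job 1: burst=7, C=7
  Job 2: burst=14, C=21
  Job 3: burst=14, C=35
  Job 4: burst=15, C=50
Average completion = 113/4 = 28.25

28.25


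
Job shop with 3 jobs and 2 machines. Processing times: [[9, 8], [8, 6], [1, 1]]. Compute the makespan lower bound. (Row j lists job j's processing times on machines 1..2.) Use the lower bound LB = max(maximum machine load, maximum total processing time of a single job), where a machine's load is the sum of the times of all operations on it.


Machine loads:
  Machine 1: 9 + 8 + 1 = 18
  Machine 2: 8 + 6 + 1 = 15
Max machine load = 18
Job totals:
  Job 1: 17
  Job 2: 14
  Job 3: 2
Max job total = 17
Lower bound = max(18, 17) = 18

18


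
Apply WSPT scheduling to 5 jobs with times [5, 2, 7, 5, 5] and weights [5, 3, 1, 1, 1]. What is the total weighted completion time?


Compute p/w ratios and sort ascending (WSPT): [(2, 3), (5, 5), (5, 1), (5, 1), (7, 1)]
Compute weighted completion times:
  Job (p=2,w=3): C=2, w*C=3*2=6
  Job (p=5,w=5): C=7, w*C=5*7=35
  Job (p=5,w=1): C=12, w*C=1*12=12
  Job (p=5,w=1): C=17, w*C=1*17=17
  Job (p=7,w=1): C=24, w*C=1*24=24
Total weighted completion time = 94

94


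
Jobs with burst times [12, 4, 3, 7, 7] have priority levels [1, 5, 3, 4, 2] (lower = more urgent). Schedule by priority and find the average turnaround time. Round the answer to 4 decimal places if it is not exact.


Sort by priority (ascending = highest first):
Order: [(1, 12), (2, 7), (3, 3), (4, 7), (5, 4)]
Completion times:
  Priority 1, burst=12, C=12
  Priority 2, burst=7, C=19
  Priority 3, burst=3, C=22
  Priority 4, burst=7, C=29
  Priority 5, burst=4, C=33
Average turnaround = 115/5 = 23.0

23.0


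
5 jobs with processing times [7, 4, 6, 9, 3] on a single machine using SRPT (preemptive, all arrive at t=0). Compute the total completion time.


Since all jobs arrive at t=0, SRPT equals SPT ordering.
SPT order: [3, 4, 6, 7, 9]
Completion times:
  Job 1: p=3, C=3
  Job 2: p=4, C=7
  Job 3: p=6, C=13
  Job 4: p=7, C=20
  Job 5: p=9, C=29
Total completion time = 3 + 7 + 13 + 20 + 29 = 72

72


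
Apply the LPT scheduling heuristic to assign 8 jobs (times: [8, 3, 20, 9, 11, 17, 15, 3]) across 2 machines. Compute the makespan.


Sort jobs in decreasing order (LPT): [20, 17, 15, 11, 9, 8, 3, 3]
Assign each job to the least loaded machine:
  Machine 1: jobs [20, 11, 9, 3], load = 43
  Machine 2: jobs [17, 15, 8, 3], load = 43
Makespan = max load = 43

43


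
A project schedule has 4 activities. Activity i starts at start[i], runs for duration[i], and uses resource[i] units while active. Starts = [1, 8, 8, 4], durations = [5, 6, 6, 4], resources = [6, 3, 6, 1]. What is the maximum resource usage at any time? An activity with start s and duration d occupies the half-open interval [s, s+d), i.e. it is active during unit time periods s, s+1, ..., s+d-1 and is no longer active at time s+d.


Each activity i is active on [start_i, start_i + duration_i).
Compute total resource usage per time slot:
  t=0: active resources = [], total = 0
  t=1: active resources = [6], total = 6
  t=2: active resources = [6], total = 6
  t=3: active resources = [6], total = 6
  t=4: active resources = [6, 1], total = 7
  t=5: active resources = [6, 1], total = 7
  t=6: active resources = [1], total = 1
  t=7: active resources = [1], total = 1
  t=8: active resources = [3, 6], total = 9
  t=9: active resources = [3, 6], total = 9
  t=10: active resources = [3, 6], total = 9
  t=11: active resources = [3, 6], total = 9
  t=12: active resources = [3, 6], total = 9
  t=13: active resources = [3, 6], total = 9
Peak resource demand = 9

9


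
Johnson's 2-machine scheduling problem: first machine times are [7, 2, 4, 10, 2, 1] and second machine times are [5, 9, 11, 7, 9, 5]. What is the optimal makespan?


Apply Johnson's rule:
  Group 1 (a <= b): [(6, 1, 5), (2, 2, 9), (5, 2, 9), (3, 4, 11)]
  Group 2 (a > b): [(4, 10, 7), (1, 7, 5)]
Optimal job order: [6, 2, 5, 3, 4, 1]
Schedule:
  Job 6: M1 done at 1, M2 done at 6
  Job 2: M1 done at 3, M2 done at 15
  Job 5: M1 done at 5, M2 done at 24
  Job 3: M1 done at 9, M2 done at 35
  Job 4: M1 done at 19, M2 done at 42
  Job 1: M1 done at 26, M2 done at 47
Makespan = 47

47


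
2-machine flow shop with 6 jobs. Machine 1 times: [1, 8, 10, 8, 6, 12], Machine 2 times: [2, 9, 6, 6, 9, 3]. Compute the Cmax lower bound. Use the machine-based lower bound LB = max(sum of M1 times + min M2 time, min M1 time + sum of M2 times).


LB1 = sum(M1 times) + min(M2 times) = 45 + 2 = 47
LB2 = min(M1 times) + sum(M2 times) = 1 + 35 = 36
Lower bound = max(LB1, LB2) = max(47, 36) = 47

47


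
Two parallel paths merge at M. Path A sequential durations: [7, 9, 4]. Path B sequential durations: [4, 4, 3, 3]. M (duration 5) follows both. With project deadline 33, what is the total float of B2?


Forward pass: ES(B2) = sum of predecessors on chain B = 4
EF = ES + duration = 4 + 4 = 8
Backward pass: LF(M) = deadline = 33; LS(M) = 33 - 5 = 28
LF(B2) = LS(M) - sum(successors on chain B) = 28 - 6 = 22
LS = LF - duration = 22 - 4 = 18
Total float = LS - ES = 18 - 4 = 14

14


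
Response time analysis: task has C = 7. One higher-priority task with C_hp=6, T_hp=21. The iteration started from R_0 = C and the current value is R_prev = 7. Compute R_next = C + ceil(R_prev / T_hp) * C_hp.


R_next = C + ceil(R_prev / T_hp) * C_hp
ceil(7 / 21) = ceil(0.3333) = 1
Interference = 1 * 6 = 6
R_next = 7 + 6 = 13

13


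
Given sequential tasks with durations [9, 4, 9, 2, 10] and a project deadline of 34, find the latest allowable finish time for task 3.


LF(activity 3) = deadline - sum of successor durations
Successors: activities 4 through 5 with durations [2, 10]
Sum of successor durations = 12
LF = 34 - 12 = 22

22


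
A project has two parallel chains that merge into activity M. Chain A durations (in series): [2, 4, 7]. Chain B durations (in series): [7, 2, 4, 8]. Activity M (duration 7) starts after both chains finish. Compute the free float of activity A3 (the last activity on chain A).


ES(A3) = sum of predecessors on chain A = 6
EF(A3) = ES + duration = 6 + 7 = 13
Successor of A3 is M. ES(M) = max(sum(A), sum(B)) = max(13, 21) = 21
Free float = ES(successor) - EF(current) = 21 - 13 = 8

8


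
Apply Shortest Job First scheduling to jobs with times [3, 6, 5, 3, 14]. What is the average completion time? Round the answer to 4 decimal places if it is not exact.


SJF order (ascending): [3, 3, 5, 6, 14]
Completion times:
  Job 1: burst=3, C=3
  Job 2: burst=3, C=6
  Job 3: burst=5, C=11
  Job 4: burst=6, C=17
  Job 5: burst=14, C=31
Average completion = 68/5 = 13.6

13.6


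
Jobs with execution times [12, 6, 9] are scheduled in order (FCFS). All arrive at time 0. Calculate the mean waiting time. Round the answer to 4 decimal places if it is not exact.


FCFS order (as given): [12, 6, 9]
Waiting times:
  Job 1: wait = 0
  Job 2: wait = 12
  Job 3: wait = 18
Sum of waiting times = 30
Average waiting time = 30/3 = 10.0

10.0


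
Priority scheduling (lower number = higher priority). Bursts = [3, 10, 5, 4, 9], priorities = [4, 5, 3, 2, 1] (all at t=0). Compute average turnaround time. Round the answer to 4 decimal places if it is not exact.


Sort by priority (ascending = highest first):
Order: [(1, 9), (2, 4), (3, 5), (4, 3), (5, 10)]
Completion times:
  Priority 1, burst=9, C=9
  Priority 2, burst=4, C=13
  Priority 3, burst=5, C=18
  Priority 4, burst=3, C=21
  Priority 5, burst=10, C=31
Average turnaround = 92/5 = 18.4

18.4


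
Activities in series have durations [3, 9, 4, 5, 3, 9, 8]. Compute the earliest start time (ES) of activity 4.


Activity 4 starts after activities 1 through 3 complete.
Predecessor durations: [3, 9, 4]
ES = 3 + 9 + 4 = 16

16


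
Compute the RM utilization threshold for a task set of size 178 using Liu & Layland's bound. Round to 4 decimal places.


Compute 2^(1/178) = 1.0039016771
Subtract 1: 1.0039016771 - 1 = 0.0039016771
Multiply by n: 178 * 0.0039016771 = 0.6944985238
Round to 4 dp: 0.6945

0.6945


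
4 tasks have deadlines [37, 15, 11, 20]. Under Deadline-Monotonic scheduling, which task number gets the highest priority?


Sort tasks by relative deadline (ascending):
  Task 3: deadline = 11
  Task 2: deadline = 15
  Task 4: deadline = 20
  Task 1: deadline = 37
Priority order (highest first): [3, 2, 4, 1]
Highest priority task = 3

3


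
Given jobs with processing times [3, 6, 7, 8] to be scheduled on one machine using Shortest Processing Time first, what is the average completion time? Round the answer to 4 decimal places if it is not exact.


Sort jobs by processing time (SPT order): [3, 6, 7, 8]
Compute completion times sequentially:
  Job 1: processing = 3, completes at 3
  Job 2: processing = 6, completes at 9
  Job 3: processing = 7, completes at 16
  Job 4: processing = 8, completes at 24
Sum of completion times = 52
Average completion time = 52/4 = 13.0

13.0


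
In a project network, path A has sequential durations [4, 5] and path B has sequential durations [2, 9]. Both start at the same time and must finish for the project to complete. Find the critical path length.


Path A total = 4 + 5 = 9
Path B total = 2 + 9 = 11
Critical path = longest path = max(9, 11) = 11

11


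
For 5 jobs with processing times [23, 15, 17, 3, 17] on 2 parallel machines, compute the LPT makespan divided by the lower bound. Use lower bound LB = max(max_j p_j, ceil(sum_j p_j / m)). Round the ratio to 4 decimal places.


LPT order: [23, 17, 17, 15, 3]
Machine loads after assignment: [38, 37]
LPT makespan = 38
Lower bound = max(max_job, ceil(total/2)) = max(23, 38) = 38
Ratio = 38 / 38 = 1.0

1.0


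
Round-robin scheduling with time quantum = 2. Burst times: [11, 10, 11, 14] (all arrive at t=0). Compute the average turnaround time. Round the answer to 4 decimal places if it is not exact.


Time quantum = 2
Execution trace:
  J1 runs 2 units, time = 2
  J2 runs 2 units, time = 4
  J3 runs 2 units, time = 6
  J4 runs 2 units, time = 8
  J1 runs 2 units, time = 10
  J2 runs 2 units, time = 12
  J3 runs 2 units, time = 14
  J4 runs 2 units, time = 16
  J1 runs 2 units, time = 18
  J2 runs 2 units, time = 20
  J3 runs 2 units, time = 22
  J4 runs 2 units, time = 24
  J1 runs 2 units, time = 26
  J2 runs 2 units, time = 28
  J3 runs 2 units, time = 30
  J4 runs 2 units, time = 32
  J1 runs 2 units, time = 34
  J2 runs 2 units, time = 36
  J3 runs 2 units, time = 38
  J4 runs 2 units, time = 40
  J1 runs 1 units, time = 41
  J3 runs 1 units, time = 42
  J4 runs 2 units, time = 44
  J4 runs 2 units, time = 46
Finish times: [41, 36, 42, 46]
Average turnaround = 165/4 = 41.25

41.25


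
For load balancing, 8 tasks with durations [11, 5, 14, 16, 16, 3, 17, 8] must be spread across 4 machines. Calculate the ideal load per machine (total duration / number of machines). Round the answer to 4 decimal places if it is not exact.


Total processing time = 11 + 5 + 14 + 16 + 16 + 3 + 17 + 8 = 90
Number of machines = 4
Ideal balanced load = 90 / 4 = 22.5

22.5


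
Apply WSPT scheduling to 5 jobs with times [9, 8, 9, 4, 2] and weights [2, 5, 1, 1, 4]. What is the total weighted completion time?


Compute p/w ratios and sort ascending (WSPT): [(2, 4), (8, 5), (4, 1), (9, 2), (9, 1)]
Compute weighted completion times:
  Job (p=2,w=4): C=2, w*C=4*2=8
  Job (p=8,w=5): C=10, w*C=5*10=50
  Job (p=4,w=1): C=14, w*C=1*14=14
  Job (p=9,w=2): C=23, w*C=2*23=46
  Job (p=9,w=1): C=32, w*C=1*32=32
Total weighted completion time = 150

150


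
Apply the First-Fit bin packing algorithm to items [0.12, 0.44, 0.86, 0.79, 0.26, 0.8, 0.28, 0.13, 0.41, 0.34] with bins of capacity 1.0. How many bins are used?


Place items sequentially using First-Fit:
  Item 0.12 -> new Bin 1
  Item 0.44 -> Bin 1 (now 0.56)
  Item 0.86 -> new Bin 2
  Item 0.79 -> new Bin 3
  Item 0.26 -> Bin 1 (now 0.82)
  Item 0.8 -> new Bin 4
  Item 0.28 -> new Bin 5
  Item 0.13 -> Bin 1 (now 0.95)
  Item 0.41 -> Bin 5 (now 0.69)
  Item 0.34 -> new Bin 6
Total bins used = 6

6


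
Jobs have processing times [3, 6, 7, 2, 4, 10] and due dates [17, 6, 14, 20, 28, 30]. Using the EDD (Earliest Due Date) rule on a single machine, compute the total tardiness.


Sort by due date (EDD order): [(6, 6), (7, 14), (3, 17), (2, 20), (4, 28), (10, 30)]
Compute completion times and tardiness:
  Job 1: p=6, d=6, C=6, tardiness=max(0,6-6)=0
  Job 2: p=7, d=14, C=13, tardiness=max(0,13-14)=0
  Job 3: p=3, d=17, C=16, tardiness=max(0,16-17)=0
  Job 4: p=2, d=20, C=18, tardiness=max(0,18-20)=0
  Job 5: p=4, d=28, C=22, tardiness=max(0,22-28)=0
  Job 6: p=10, d=30, C=32, tardiness=max(0,32-30)=2
Total tardiness = 2

2


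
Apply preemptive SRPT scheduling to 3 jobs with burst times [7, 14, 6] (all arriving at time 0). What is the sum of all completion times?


Since all jobs arrive at t=0, SRPT equals SPT ordering.
SPT order: [6, 7, 14]
Completion times:
  Job 1: p=6, C=6
  Job 2: p=7, C=13
  Job 3: p=14, C=27
Total completion time = 6 + 13 + 27 = 46

46


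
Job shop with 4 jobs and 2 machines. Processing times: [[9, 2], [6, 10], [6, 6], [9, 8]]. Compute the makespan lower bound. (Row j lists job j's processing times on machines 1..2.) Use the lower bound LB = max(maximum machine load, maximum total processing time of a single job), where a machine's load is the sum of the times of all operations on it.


Machine loads:
  Machine 1: 9 + 6 + 6 + 9 = 30
  Machine 2: 2 + 10 + 6 + 8 = 26
Max machine load = 30
Job totals:
  Job 1: 11
  Job 2: 16
  Job 3: 12
  Job 4: 17
Max job total = 17
Lower bound = max(30, 17) = 30

30


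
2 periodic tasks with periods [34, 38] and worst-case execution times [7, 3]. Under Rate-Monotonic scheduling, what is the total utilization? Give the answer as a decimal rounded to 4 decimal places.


Compute individual utilizations (exact fractions):
  Task 1: C/T = 7/34 (approx. 0.2059)
  Task 2: C/T = 3/38 (approx. 0.0789)
Total utilization U = 7/34 + 3/38 = 92/323
Rounded to 4 decimal places: U = 0.2848
RM (Liu & Layland) bound for 2 tasks = 0.828427; compare with U = 92/323 (approx. 0.284830)
U <= bound, so schedulable by RM sufficient condition.

0.2848


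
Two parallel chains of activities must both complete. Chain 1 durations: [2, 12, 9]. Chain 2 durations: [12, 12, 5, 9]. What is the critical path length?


Path A total = 2 + 12 + 9 = 23
Path B total = 12 + 12 + 5 + 9 = 38
Critical path = longest path = max(23, 38) = 38

38


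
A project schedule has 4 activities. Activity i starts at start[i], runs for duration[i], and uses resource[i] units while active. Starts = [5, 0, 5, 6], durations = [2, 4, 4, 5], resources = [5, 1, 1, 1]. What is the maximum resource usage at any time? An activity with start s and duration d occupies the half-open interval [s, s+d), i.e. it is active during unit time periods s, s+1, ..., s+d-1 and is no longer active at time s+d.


Each activity i is active on [start_i, start_i + duration_i).
Compute total resource usage per time slot:
  t=0: active resources = [1], total = 1
  t=1: active resources = [1], total = 1
  t=2: active resources = [1], total = 1
  t=3: active resources = [1], total = 1
  t=4: active resources = [], total = 0
  t=5: active resources = [5, 1], total = 6
  t=6: active resources = [5, 1, 1], total = 7
  t=7: active resources = [1, 1], total = 2
  t=8: active resources = [1, 1], total = 2
  t=9: active resources = [1], total = 1
  t=10: active resources = [1], total = 1
Peak resource demand = 7

7


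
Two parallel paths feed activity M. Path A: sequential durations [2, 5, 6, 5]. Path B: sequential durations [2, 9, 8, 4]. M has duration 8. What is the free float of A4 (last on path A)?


ES(A4) = sum of predecessors on chain A = 13
EF(A4) = ES + duration = 13 + 5 = 18
Successor of A4 is M. ES(M) = max(sum(A), sum(B)) = max(18, 23) = 23
Free float = ES(successor) - EF(current) = 23 - 18 = 5

5


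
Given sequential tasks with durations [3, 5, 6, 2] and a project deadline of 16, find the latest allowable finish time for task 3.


LF(activity 3) = deadline - sum of successor durations
Successors: activities 4 through 4 with durations [2]
Sum of successor durations = 2
LF = 16 - 2 = 14

14


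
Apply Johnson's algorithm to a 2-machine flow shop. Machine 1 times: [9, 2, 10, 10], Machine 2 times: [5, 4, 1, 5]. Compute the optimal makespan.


Apply Johnson's rule:
  Group 1 (a <= b): [(2, 2, 4)]
  Group 2 (a > b): [(1, 9, 5), (4, 10, 5), (3, 10, 1)]
Optimal job order: [2, 1, 4, 3]
Schedule:
  Job 2: M1 done at 2, M2 done at 6
  Job 1: M1 done at 11, M2 done at 16
  Job 4: M1 done at 21, M2 done at 26
  Job 3: M1 done at 31, M2 done at 32
Makespan = 32

32


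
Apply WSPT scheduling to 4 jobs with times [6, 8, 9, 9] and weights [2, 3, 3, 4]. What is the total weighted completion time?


Compute p/w ratios and sort ascending (WSPT): [(9, 4), (8, 3), (6, 2), (9, 3)]
Compute weighted completion times:
  Job (p=9,w=4): C=9, w*C=4*9=36
  Job (p=8,w=3): C=17, w*C=3*17=51
  Job (p=6,w=2): C=23, w*C=2*23=46
  Job (p=9,w=3): C=32, w*C=3*32=96
Total weighted completion time = 229

229


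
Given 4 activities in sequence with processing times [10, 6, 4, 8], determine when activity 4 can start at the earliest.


Activity 4 starts after activities 1 through 3 complete.
Predecessor durations: [10, 6, 4]
ES = 10 + 6 + 4 = 20

20


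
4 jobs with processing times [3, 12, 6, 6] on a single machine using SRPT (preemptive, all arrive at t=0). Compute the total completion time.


Since all jobs arrive at t=0, SRPT equals SPT ordering.
SPT order: [3, 6, 6, 12]
Completion times:
  Job 1: p=3, C=3
  Job 2: p=6, C=9
  Job 3: p=6, C=15
  Job 4: p=12, C=27
Total completion time = 3 + 9 + 15 + 27 = 54

54


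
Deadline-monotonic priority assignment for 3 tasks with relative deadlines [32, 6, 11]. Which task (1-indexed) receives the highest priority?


Sort tasks by relative deadline (ascending):
  Task 2: deadline = 6
  Task 3: deadline = 11
  Task 1: deadline = 32
Priority order (highest first): [2, 3, 1]
Highest priority task = 2

2


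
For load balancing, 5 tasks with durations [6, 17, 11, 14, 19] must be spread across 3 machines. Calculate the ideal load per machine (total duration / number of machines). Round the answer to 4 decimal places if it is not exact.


Total processing time = 6 + 17 + 11 + 14 + 19 = 67
Number of machines = 3
Ideal balanced load = 67 / 3 = 22.3333

22.3333


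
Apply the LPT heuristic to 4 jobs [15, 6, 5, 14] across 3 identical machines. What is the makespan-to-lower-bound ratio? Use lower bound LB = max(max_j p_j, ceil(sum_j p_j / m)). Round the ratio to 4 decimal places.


LPT order: [15, 14, 6, 5]
Machine loads after assignment: [15, 14, 11]
LPT makespan = 15
Lower bound = max(max_job, ceil(total/3)) = max(15, 14) = 15
Ratio = 15 / 15 = 1.0

1.0


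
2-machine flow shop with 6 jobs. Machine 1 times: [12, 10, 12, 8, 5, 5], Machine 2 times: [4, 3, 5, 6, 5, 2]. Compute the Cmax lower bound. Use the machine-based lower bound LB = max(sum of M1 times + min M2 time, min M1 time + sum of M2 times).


LB1 = sum(M1 times) + min(M2 times) = 52 + 2 = 54
LB2 = min(M1 times) + sum(M2 times) = 5 + 25 = 30
Lower bound = max(LB1, LB2) = max(54, 30) = 54

54


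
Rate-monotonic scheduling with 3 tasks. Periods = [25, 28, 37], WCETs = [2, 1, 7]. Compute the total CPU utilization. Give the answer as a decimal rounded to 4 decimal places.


Compute individual utilizations (exact fractions):
  Task 1: C/T = 2/25 (approx. 0.08)
  Task 2: C/T = 1/28 (approx. 0.0357)
  Task 3: C/T = 7/37 (approx. 0.1892)
Total utilization U = 2/25 + 1/28 + 7/37 = 7897/25900
Rounded to 4 decimal places: U = 0.3049
RM (Liu & Layland) bound for 3 tasks = 0.779763; compare with U = 7897/25900 (approx. 0.304903)
U <= bound, so schedulable by RM sufficient condition.

0.3049


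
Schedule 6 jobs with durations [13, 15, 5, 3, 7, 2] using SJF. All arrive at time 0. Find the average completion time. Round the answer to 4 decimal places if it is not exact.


SJF order (ascending): [2, 3, 5, 7, 13, 15]
Completion times:
  Job 1: burst=2, C=2
  Job 2: burst=3, C=5
  Job 3: burst=5, C=10
  Job 4: burst=7, C=17
  Job 5: burst=13, C=30
  Job 6: burst=15, C=45
Average completion = 109/6 = 18.1667

18.1667


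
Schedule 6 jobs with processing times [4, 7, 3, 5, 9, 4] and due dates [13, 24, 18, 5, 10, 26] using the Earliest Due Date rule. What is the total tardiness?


Sort by due date (EDD order): [(5, 5), (9, 10), (4, 13), (3, 18), (7, 24), (4, 26)]
Compute completion times and tardiness:
  Job 1: p=5, d=5, C=5, tardiness=max(0,5-5)=0
  Job 2: p=9, d=10, C=14, tardiness=max(0,14-10)=4
  Job 3: p=4, d=13, C=18, tardiness=max(0,18-13)=5
  Job 4: p=3, d=18, C=21, tardiness=max(0,21-18)=3
  Job 5: p=7, d=24, C=28, tardiness=max(0,28-24)=4
  Job 6: p=4, d=26, C=32, tardiness=max(0,32-26)=6
Total tardiness = 22

22


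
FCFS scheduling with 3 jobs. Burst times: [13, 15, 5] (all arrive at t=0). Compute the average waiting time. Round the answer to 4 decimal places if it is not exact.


FCFS order (as given): [13, 15, 5]
Waiting times:
  Job 1: wait = 0
  Job 2: wait = 13
  Job 3: wait = 28
Sum of waiting times = 41
Average waiting time = 41/3 = 13.6667

13.6667


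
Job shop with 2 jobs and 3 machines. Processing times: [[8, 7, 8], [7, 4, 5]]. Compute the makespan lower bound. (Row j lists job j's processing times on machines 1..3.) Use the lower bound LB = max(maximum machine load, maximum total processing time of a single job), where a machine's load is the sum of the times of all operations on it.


Machine loads:
  Machine 1: 8 + 7 = 15
  Machine 2: 7 + 4 = 11
  Machine 3: 8 + 5 = 13
Max machine load = 15
Job totals:
  Job 1: 23
  Job 2: 16
Max job total = 23
Lower bound = max(15, 23) = 23

23


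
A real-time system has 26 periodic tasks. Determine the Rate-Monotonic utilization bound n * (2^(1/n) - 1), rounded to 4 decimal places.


Compute 2^(1/26) = 1.0270180507
Subtract 1: 1.0270180507 - 1 = 0.0270180507
Multiply by n: 26 * 0.0270180507 = 0.7024693182
Round to 4 dp: 0.7025

0.7025


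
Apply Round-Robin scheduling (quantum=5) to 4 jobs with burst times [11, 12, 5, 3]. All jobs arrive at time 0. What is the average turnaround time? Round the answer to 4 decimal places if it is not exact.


Time quantum = 5
Execution trace:
  J1 runs 5 units, time = 5
  J2 runs 5 units, time = 10
  J3 runs 5 units, time = 15
  J4 runs 3 units, time = 18
  J1 runs 5 units, time = 23
  J2 runs 5 units, time = 28
  J1 runs 1 units, time = 29
  J2 runs 2 units, time = 31
Finish times: [29, 31, 15, 18]
Average turnaround = 93/4 = 23.25

23.25


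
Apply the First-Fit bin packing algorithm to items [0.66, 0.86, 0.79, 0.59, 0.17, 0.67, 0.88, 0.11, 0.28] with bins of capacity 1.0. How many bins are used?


Place items sequentially using First-Fit:
  Item 0.66 -> new Bin 1
  Item 0.86 -> new Bin 2
  Item 0.79 -> new Bin 3
  Item 0.59 -> new Bin 4
  Item 0.17 -> Bin 1 (now 0.83)
  Item 0.67 -> new Bin 5
  Item 0.88 -> new Bin 6
  Item 0.11 -> Bin 1 (now 0.94)
  Item 0.28 -> Bin 4 (now 0.87)
Total bins used = 6

6


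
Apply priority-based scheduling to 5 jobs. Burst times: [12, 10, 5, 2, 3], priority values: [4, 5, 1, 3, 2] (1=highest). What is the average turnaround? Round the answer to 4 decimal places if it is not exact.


Sort by priority (ascending = highest first):
Order: [(1, 5), (2, 3), (3, 2), (4, 12), (5, 10)]
Completion times:
  Priority 1, burst=5, C=5
  Priority 2, burst=3, C=8
  Priority 3, burst=2, C=10
  Priority 4, burst=12, C=22
  Priority 5, burst=10, C=32
Average turnaround = 77/5 = 15.4

15.4


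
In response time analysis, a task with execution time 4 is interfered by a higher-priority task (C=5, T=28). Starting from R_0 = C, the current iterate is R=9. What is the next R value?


R_next = C + ceil(R_prev / T_hp) * C_hp
ceil(9 / 28) = ceil(0.3214) = 1
Interference = 1 * 5 = 5
R_next = 4 + 5 = 9
R_next = R_prev, so the iteration has converged (response time = 9).

9


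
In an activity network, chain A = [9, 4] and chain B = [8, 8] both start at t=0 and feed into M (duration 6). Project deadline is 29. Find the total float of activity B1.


Forward pass: ES(B1) = sum of predecessors on chain B = 0
EF = ES + duration = 0 + 8 = 8
Backward pass: LF(M) = deadline = 29; LS(M) = 29 - 6 = 23
LF(B1) = LS(M) - sum(successors on chain B) = 23 - 8 = 15
LS = LF - duration = 15 - 8 = 7
Total float = LS - ES = 7 - 0 = 7

7


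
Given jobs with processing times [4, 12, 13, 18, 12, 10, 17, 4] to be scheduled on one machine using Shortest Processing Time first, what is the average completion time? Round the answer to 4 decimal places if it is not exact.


Sort jobs by processing time (SPT order): [4, 4, 10, 12, 12, 13, 17, 18]
Compute completion times sequentially:
  Job 1: processing = 4, completes at 4
  Job 2: processing = 4, completes at 8
  Job 3: processing = 10, completes at 18
  Job 4: processing = 12, completes at 30
  Job 5: processing = 12, completes at 42
  Job 6: processing = 13, completes at 55
  Job 7: processing = 17, completes at 72
  Job 8: processing = 18, completes at 90
Sum of completion times = 319
Average completion time = 319/8 = 39.875

39.875


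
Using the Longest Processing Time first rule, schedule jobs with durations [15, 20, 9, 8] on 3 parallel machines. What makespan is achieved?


Sort jobs in decreasing order (LPT): [20, 15, 9, 8]
Assign each job to the least loaded machine:
  Machine 1: jobs [20], load = 20
  Machine 2: jobs [15], load = 15
  Machine 3: jobs [9, 8], load = 17
Makespan = max load = 20

20


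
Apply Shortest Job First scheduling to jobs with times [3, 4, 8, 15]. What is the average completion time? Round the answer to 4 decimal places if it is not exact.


SJF order (ascending): [3, 4, 8, 15]
Completion times:
  Job 1: burst=3, C=3
  Job 2: burst=4, C=7
  Job 3: burst=8, C=15
  Job 4: burst=15, C=30
Average completion = 55/4 = 13.75

13.75


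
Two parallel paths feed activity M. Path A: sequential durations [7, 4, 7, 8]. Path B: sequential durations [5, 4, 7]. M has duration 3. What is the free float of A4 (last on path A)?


ES(A4) = sum of predecessors on chain A = 18
EF(A4) = ES + duration = 18 + 8 = 26
Successor of A4 is M. ES(M) = max(sum(A), sum(B)) = max(26, 16) = 26
Free float = ES(successor) - EF(current) = 26 - 26 = 0

0


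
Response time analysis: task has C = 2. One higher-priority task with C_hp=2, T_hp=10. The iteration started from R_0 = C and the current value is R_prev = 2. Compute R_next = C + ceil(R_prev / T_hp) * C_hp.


R_next = C + ceil(R_prev / T_hp) * C_hp
ceil(2 / 10) = ceil(0.2) = 1
Interference = 1 * 2 = 2
R_next = 2 + 2 = 4

4


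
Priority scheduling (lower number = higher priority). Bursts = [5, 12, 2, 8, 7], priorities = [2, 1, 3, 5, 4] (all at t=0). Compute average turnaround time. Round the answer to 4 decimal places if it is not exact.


Sort by priority (ascending = highest first):
Order: [(1, 12), (2, 5), (3, 2), (4, 7), (5, 8)]
Completion times:
  Priority 1, burst=12, C=12
  Priority 2, burst=5, C=17
  Priority 3, burst=2, C=19
  Priority 4, burst=7, C=26
  Priority 5, burst=8, C=34
Average turnaround = 108/5 = 21.6

21.6


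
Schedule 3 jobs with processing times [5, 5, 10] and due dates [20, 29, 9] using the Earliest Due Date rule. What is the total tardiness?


Sort by due date (EDD order): [(10, 9), (5, 20), (5, 29)]
Compute completion times and tardiness:
  Job 1: p=10, d=9, C=10, tardiness=max(0,10-9)=1
  Job 2: p=5, d=20, C=15, tardiness=max(0,15-20)=0
  Job 3: p=5, d=29, C=20, tardiness=max(0,20-29)=0
Total tardiness = 1

1


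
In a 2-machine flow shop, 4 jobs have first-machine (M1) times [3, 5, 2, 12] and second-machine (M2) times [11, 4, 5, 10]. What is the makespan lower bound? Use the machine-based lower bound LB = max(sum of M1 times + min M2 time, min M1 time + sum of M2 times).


LB1 = sum(M1 times) + min(M2 times) = 22 + 4 = 26
LB2 = min(M1 times) + sum(M2 times) = 2 + 30 = 32
Lower bound = max(LB1, LB2) = max(26, 32) = 32

32


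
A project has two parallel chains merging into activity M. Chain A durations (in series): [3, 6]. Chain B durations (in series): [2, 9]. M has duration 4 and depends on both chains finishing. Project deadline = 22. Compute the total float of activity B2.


Forward pass: ES(B2) = sum of predecessors on chain B = 2
EF = ES + duration = 2 + 9 = 11
Backward pass: LF(M) = deadline = 22; LS(M) = 22 - 4 = 18
LF(B2) = LS(M) - sum(successors on chain B) = 18 - 0 = 18
LS = LF - duration = 18 - 9 = 9
Total float = LS - ES = 9 - 2 = 7

7


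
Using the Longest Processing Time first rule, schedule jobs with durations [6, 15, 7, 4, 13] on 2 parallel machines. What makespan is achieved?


Sort jobs in decreasing order (LPT): [15, 13, 7, 6, 4]
Assign each job to the least loaded machine:
  Machine 1: jobs [15, 6], load = 21
  Machine 2: jobs [13, 7, 4], load = 24
Makespan = max load = 24

24


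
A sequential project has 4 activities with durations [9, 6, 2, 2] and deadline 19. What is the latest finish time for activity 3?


LF(activity 3) = deadline - sum of successor durations
Successors: activities 4 through 4 with durations [2]
Sum of successor durations = 2
LF = 19 - 2 = 17

17


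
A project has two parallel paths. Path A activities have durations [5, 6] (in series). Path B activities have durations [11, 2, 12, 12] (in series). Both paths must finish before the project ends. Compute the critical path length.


Path A total = 5 + 6 = 11
Path B total = 11 + 2 + 12 + 12 = 37
Critical path = longest path = max(11, 37) = 37

37


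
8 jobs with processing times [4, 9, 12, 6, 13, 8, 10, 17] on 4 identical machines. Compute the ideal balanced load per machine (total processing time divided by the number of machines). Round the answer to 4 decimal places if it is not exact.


Total processing time = 4 + 9 + 12 + 6 + 13 + 8 + 10 + 17 = 79
Number of machines = 4
Ideal balanced load = 79 / 4 = 19.75

19.75


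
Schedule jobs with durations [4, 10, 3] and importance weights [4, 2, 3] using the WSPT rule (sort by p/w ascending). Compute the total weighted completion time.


Compute p/w ratios and sort ascending (WSPT): [(4, 4), (3, 3), (10, 2)]
Compute weighted completion times:
  Job (p=4,w=4): C=4, w*C=4*4=16
  Job (p=3,w=3): C=7, w*C=3*7=21
  Job (p=10,w=2): C=17, w*C=2*17=34
Total weighted completion time = 71

71


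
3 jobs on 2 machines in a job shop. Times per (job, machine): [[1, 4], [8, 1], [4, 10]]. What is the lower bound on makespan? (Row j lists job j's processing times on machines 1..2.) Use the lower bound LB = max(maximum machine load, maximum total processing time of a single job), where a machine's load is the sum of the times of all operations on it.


Machine loads:
  Machine 1: 1 + 8 + 4 = 13
  Machine 2: 4 + 1 + 10 = 15
Max machine load = 15
Job totals:
  Job 1: 5
  Job 2: 9
  Job 3: 14
Max job total = 14
Lower bound = max(15, 14) = 15

15


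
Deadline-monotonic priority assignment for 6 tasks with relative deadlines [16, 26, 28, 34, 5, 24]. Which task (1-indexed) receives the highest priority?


Sort tasks by relative deadline (ascending):
  Task 5: deadline = 5
  Task 1: deadline = 16
  Task 6: deadline = 24
  Task 2: deadline = 26
  Task 3: deadline = 28
  Task 4: deadline = 34
Priority order (highest first): [5, 1, 6, 2, 3, 4]
Highest priority task = 5

5


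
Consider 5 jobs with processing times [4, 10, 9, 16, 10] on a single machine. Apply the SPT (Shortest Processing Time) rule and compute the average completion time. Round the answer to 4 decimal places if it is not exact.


Sort jobs by processing time (SPT order): [4, 9, 10, 10, 16]
Compute completion times sequentially:
  Job 1: processing = 4, completes at 4
  Job 2: processing = 9, completes at 13
  Job 3: processing = 10, completes at 23
  Job 4: processing = 10, completes at 33
  Job 5: processing = 16, completes at 49
Sum of completion times = 122
Average completion time = 122/5 = 24.4

24.4


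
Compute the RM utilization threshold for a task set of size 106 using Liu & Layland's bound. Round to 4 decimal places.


Compute 2^(1/106) = 1.0065605511
Subtract 1: 1.0065605511 - 1 = 0.0065605511
Multiply by n: 106 * 0.0065605511 = 0.6954184166
Round to 4 dp: 0.6954

0.6954


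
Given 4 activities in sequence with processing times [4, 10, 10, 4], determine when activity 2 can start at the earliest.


Activity 2 starts after activities 1 through 1 complete.
Predecessor durations: [4]
ES = 4 = 4

4
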